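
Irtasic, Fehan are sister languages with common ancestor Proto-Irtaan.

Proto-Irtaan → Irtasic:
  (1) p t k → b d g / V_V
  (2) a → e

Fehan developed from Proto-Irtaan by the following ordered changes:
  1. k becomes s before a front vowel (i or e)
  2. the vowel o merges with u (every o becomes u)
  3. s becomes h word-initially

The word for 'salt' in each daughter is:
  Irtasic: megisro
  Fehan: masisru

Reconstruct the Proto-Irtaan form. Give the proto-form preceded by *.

*makisro

Position 3: Irtasic has g, Fehan has s. Taking the neighbouring segments as reconstructed: Irtasic g could go back to *k or *g; Fehan s could go back to *k or *s — the one source consistent with every daughter is *k.
Position 2: Irtasic has e, Fehan has a. Fehan preserves a here (none of its changes turn any other segment into a), so the proto-segment is *a.
Position 7: Irtasic has o, Fehan has u. Irtasic preserves o here (none of its changes turn any other segment into o), so the proto-segment is *o.
Continuing position by position gives *makisro; check it forward:
Irtasic: *makisro > magisro > megisro  (by intervocalic voicing, vowel merger)
Fehan: *makisro > masisro > masisru  (by palatalisation, vowel merger)
No other proto-form is consistent with every reflex, so the reconstruction is *makisro.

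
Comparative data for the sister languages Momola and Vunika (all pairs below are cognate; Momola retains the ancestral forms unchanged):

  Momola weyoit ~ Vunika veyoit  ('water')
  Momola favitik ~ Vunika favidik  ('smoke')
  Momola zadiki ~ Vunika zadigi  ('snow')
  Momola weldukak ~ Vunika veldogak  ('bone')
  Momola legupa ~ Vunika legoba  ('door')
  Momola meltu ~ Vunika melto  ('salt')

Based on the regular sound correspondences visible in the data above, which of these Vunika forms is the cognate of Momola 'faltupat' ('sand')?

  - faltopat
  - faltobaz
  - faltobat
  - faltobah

legupa ~ legoba — Momola u corresponds to Vunika o after a consonant, before a labial obstruent.
legupa ~ legoba — Momola p corresponds to Vunika b between vowels (before a back vowel).
Applying these to Momola 'faltupat':
  faltupat → faltopat   (u→o after a consonant, before a labial obstruent)
  faltopat → faltobat   (p→b between vowels (before a back vowel))
So the Vunika cognate is 'faltobat'.

faltobat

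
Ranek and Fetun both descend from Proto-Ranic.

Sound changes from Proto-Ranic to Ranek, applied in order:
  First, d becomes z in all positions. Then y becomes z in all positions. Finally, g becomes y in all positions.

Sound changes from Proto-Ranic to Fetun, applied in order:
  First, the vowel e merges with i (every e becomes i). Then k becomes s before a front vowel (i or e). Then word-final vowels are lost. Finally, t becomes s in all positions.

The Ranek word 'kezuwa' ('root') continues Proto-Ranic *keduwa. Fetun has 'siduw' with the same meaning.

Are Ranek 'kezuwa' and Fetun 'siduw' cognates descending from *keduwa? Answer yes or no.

yes

Derive the expected Fetun reflex of *keduwa:
Fetun: *keduwa > kiduwa > siduwa > siduw  (by vowel merger, palatalisation, apocope)
Fetun 'siduw' matches the regular reflex exactly, so the pair is cognate.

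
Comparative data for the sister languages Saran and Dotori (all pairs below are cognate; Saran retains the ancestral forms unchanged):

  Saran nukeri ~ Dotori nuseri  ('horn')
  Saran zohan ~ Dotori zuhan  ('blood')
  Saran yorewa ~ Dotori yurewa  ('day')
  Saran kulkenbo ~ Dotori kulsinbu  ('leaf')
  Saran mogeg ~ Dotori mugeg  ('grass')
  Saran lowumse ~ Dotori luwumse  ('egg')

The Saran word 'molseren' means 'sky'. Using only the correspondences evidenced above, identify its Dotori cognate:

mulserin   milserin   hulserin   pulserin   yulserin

mulserin

zohan ~ zuhan, mogeg ~ mugeg — Saran o corresponds to Dotori u after a consonant, before a consonant other than r, m, n, p, b, f, v.
kulkenbo ~ kulsinbu — Saran e corresponds to Dotori i after a consonant, before a nasal.
Applying these to Saran 'molseren':
  molseren → mulseren   (o→u after a consonant, before a consonant other than r, m, n, p, b, f, v)
  mulseren → mulserin   (e→i after a consonant, before a nasal)
So the Dotori cognate is 'mulserin'.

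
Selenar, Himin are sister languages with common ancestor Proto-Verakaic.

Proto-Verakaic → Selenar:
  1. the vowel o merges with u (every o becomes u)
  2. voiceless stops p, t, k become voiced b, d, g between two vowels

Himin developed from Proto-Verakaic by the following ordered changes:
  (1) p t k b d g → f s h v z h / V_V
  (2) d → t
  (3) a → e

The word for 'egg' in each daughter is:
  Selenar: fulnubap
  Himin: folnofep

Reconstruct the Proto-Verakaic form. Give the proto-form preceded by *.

Position 7: Selenar has a, Himin has e. Selenar preserves a here (none of its changes turn any other segment into a), so the proto-segment is *a.
Position 5: Selenar has u, Himin has o. Himin preserves o here (none of its changes turn any other segment into o), so the proto-segment is *o.
Position 2: Selenar has u, Himin has o. Himin preserves o here (none of its changes turn any other segment into o), so the proto-segment is *o.
Verify the candidate proto-form against each daughter:
Selenar: *folnopap > fulnupap > fulnubap  (by vowel merger, intervocalic voicing)
Himin: start from *folnopap.
  rule 1 (intervocalic lenition): folnopap → folnofap
  rule 2: no change — folnofap
  rule 3 (vowel merger): folnofap → folnofep
  ⇒ Himin folnofep
*folnopap is the unique common source.

*folnopap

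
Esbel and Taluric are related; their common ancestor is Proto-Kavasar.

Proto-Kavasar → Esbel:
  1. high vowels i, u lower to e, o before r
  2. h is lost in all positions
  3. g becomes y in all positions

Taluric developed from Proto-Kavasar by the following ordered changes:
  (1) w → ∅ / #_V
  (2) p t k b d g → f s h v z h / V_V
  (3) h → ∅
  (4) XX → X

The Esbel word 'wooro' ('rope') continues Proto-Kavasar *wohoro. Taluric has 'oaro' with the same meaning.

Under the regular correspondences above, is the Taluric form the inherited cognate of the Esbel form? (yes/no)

Derive the expected Taluric reflex of *wohoro:
Taluric: *wohoro
  wohoro → ohoro   [glide loss]
  ohoro (rule 2 does not apply)
  ohoro → ooro   [h-loss]
  ooro → oro   [degemination]
  giving Taluric oro.
The regular Taluric reflex would be 'oro', but the attested form is 'oaro'. The correspondence is irregular, so they are not cognates (the Taluric form has a different source).

no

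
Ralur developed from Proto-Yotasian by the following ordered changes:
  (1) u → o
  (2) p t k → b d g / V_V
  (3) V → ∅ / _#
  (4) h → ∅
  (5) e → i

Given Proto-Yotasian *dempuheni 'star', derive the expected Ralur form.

dimpoin

Ralur: *dempuheni > dempoheni > dempohen > dempoen > dimpoin  (by vowel merger, apocope, h-loss, vowel merger)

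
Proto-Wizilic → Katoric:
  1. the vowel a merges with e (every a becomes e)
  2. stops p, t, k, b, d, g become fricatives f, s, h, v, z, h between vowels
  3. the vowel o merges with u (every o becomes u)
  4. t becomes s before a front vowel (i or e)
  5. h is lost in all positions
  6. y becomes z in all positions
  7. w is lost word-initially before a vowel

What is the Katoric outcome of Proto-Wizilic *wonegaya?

Katoric: *wonegaya > wonegeye > woneheye > wuneheye > wuneeye > wuneeze > uneeze  (by vowel merger, intervocalic lenition, vowel merger, h-loss, unconditioned shift, glide loss)

uneeze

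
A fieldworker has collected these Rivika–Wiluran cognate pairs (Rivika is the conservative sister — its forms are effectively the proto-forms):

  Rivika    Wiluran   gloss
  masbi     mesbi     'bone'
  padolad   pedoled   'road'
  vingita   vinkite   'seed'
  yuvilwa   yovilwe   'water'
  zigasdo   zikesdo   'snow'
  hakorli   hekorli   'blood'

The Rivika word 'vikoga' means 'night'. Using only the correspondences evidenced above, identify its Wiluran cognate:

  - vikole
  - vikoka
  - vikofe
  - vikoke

vikoke

zigasdo ~ zikesdo — Rivika g corresponds to Wiluran k between vowels (before a back vowel).
vingita ~ vinkite, yuvilwa ~ yovilwe — Rivika a corresponds to Wiluran e word-finally.
Applying these to Rivika 'vikoga':
  vikoga → vikoka   (g→k between vowels (before a back vowel))
  vikoka → vikoke   (a→e word-finally)
So the Wiluran cognate is 'vikoke'.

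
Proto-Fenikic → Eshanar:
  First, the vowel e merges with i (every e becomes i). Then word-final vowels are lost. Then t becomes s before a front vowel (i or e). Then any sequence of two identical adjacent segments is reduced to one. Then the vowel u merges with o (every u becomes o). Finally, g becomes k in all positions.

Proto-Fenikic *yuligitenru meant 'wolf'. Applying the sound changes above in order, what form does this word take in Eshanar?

Eshanar: start from *yuligitenru.
  rule 1 (vowel merger): yuligitenru → yuligitinru
  rule 2 (apocope): yuligitinru → yuligitinr
  rule 3 (palatalisation): yuligitinr → yuligisinr
  rule 4: no change — yuligisinr
  rule 5 (vowel merger): yuligisinr → yoligisinr
  rule 6 (unconditioned shift): yoligisinr → yolikisinr
  ⇒ Eshanar yolikisinr

yolikisinr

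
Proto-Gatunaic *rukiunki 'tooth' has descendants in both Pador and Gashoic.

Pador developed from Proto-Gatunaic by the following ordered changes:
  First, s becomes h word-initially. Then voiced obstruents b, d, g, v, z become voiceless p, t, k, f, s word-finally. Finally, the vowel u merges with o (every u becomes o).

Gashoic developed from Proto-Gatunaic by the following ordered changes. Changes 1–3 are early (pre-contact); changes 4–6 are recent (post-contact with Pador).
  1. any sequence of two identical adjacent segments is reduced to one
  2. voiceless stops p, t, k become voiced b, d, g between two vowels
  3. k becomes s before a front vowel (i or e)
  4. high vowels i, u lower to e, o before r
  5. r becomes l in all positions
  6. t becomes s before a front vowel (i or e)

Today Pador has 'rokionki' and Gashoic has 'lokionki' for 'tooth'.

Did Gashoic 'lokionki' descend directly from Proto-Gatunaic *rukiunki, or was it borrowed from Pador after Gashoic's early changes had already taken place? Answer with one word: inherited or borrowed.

If inherited, *rukiunki would pass through all of Gashoic's changes:
Gashoic: *rukiunki
  rukiunki (rule 1 does not apply)
  rukiunki → rugiunki   [intervocalic voicing]
  rugiunki → rugiunsi   [palatalisation]
  rugiunsi (rule 4 does not apply)
  rugiunsi → lugiunsi   [unconditioned shift]
  lugiunsi (rule 6 does not apply)
  giving Gashoic lugiunsi.
If borrowed from Pador 'rokionki' after the early changes, it would undergo only the recent ones:
  rule 4 (pre-rhotic lowering): no change (rokionki)
  rule 5 (unconditioned shift): rokionki → lokionki
  rule 6 (palatalisation): no change (lokionki)
  ⇒ as a loan: lokionki
Gashoic 'lokionki' matches the loan outcome 'lokionki', not the inherited 'lugiunsi' — it skipped the early Gashoic changes, so it was borrowed from Pador.

borrowed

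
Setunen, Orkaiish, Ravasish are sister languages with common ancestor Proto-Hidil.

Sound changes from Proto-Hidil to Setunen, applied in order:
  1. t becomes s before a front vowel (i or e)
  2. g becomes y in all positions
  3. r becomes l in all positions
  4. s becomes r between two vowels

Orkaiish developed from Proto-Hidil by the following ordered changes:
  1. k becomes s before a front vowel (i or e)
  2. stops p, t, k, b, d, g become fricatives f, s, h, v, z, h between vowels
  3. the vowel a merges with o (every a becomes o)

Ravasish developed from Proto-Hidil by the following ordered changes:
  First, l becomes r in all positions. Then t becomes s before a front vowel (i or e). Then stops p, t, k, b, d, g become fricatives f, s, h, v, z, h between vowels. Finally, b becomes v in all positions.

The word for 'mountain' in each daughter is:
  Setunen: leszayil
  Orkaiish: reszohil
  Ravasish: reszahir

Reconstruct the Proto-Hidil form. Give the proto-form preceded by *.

Position 6: Setunen has y, Orkaiish has h, Ravasish has h. Taking the neighbouring segments as reconstructed: Setunen y could go back to *g or *y; Orkaiish h could go back to *g or *h; Ravasish h could go back to *k or *g or *h — the one source consistent with every daughter is *g.
Position 1: Setunen has l, Orkaiish has r, Ravasish has r. Orkaiish preserves r here (none of its changes turn any other segment into r), so the proto-segment is *r.
Position 8: Setunen has l, Orkaiish has l, Ravasish has r. Orkaiish preserves l here (none of its changes turn any other segment into l), so the proto-segment is *l.
Verify the candidate proto-form against each daughter:
Setunen: *reszagil
  reszagil (rule 1 does not apply)
  reszagil → reszayil   [unconditioned shift]
  reszayil → leszayil   [unconditioned shift]
  leszayil (rule 4 does not apply)
  giving Setunen leszayil.
Orkaiish: *reszagil > reszahil > reszohil  (by intervocalic lenition, vowel merger)
Ravasish: start from *reszagil.
  rule 1 (unconditioned shift): reszagil → reszagir
  rule 2: no change — reszagir
  rule 3 (intervocalic lenition): reszagir → reszahir
  rule 4: no change — reszahir
  ⇒ Ravasish reszahir
*reszagil is the unique common source.

*reszagil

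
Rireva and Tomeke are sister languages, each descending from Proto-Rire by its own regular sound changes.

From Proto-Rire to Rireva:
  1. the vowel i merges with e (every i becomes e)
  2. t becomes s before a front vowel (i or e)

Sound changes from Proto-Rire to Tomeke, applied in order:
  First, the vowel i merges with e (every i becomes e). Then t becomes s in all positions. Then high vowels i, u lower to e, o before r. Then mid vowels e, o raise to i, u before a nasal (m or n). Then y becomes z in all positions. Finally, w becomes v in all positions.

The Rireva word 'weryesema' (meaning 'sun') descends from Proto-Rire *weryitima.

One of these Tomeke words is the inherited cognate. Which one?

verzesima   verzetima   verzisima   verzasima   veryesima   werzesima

Tomeke: *weryitima > weryetema > weryesema > weryesima > werzesima > verzesima  (by vowel merger, unconditioned shift, pre-nasal raising, unconditioned shift, unconditioned shift)
The other candidates each miss or misapply at least one Tomeke change.

verzesima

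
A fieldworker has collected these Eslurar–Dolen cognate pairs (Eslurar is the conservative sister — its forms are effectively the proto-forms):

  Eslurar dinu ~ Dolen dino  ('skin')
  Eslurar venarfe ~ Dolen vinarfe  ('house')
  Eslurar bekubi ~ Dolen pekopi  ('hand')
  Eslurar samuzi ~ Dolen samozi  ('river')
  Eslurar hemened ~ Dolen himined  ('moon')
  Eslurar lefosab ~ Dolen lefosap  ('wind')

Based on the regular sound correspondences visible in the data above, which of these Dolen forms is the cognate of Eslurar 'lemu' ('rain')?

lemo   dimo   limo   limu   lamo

hemened ~ himined — Eslurar e corresponds to Dolen i after a consonant, before a nasal.
dinu ~ dino — Eslurar u corresponds to Dolen o word-finally.
Applying these to Eslurar 'lemu':
  lemu → limu   (e→i after a consonant, before a nasal)
  limu → limo   (u→o word-finally)
So the Dolen cognate is 'limo'.

limo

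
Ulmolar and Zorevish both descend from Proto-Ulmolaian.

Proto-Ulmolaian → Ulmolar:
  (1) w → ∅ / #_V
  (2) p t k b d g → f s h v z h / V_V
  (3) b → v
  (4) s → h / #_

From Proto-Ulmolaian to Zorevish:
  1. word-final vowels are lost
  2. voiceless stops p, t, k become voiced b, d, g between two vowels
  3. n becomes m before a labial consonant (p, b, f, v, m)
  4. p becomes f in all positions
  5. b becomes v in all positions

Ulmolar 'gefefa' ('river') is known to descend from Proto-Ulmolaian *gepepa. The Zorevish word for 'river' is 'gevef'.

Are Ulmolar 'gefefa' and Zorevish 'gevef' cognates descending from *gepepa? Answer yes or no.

yes

Derive the expected Zorevish reflex of *gepepa:
Zorevish: *gepepa
  gepepa → gepep   [apocope]
  gepep → gebep   [intervocalic voicing]
  gebep (rule 3 does not apply)
  gebep → gebef   [unconditioned shift]
  gebef → gevef   [unconditioned shift]
  giving Zorevish gevef.
Zorevish 'gevef' matches the regular reflex exactly, so the pair is cognate.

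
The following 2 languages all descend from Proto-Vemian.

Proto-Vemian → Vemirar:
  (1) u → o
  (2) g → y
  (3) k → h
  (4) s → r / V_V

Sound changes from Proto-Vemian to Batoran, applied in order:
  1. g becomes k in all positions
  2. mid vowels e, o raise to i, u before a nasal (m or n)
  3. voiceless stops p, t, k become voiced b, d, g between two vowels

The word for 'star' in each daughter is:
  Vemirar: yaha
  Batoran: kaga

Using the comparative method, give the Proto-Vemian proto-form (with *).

Position 1: Vemirar has y, Batoran has k. Taking the neighbouring segments as reconstructed: Vemirar y could go back to *g or *y; Batoran k could go back to *k or *g — the one source consistent with every daughter is *g.
Position 3: Vemirar has h, Batoran has g. Taking the neighbouring segments as reconstructed: Vemirar h could go back to *k or *h; Batoran g could go back to *k or *g — the one source consistent with every daughter is *k.
Continuing position by position gives *gaka; check it forward:
Vemirar: *gaka > yaka > yaha  (by unconditioned shift, unconditioned shift)
Batoran: *gaka
  gaka → kaka   [unconditioned shift]
  kaka (rule 2 does not apply)
  kaka → kaga   [intervocalic voicing]
  giving Batoran kaga.
Only *gaka yields all of Vemirar yaha, Batoran kaga.

*gaka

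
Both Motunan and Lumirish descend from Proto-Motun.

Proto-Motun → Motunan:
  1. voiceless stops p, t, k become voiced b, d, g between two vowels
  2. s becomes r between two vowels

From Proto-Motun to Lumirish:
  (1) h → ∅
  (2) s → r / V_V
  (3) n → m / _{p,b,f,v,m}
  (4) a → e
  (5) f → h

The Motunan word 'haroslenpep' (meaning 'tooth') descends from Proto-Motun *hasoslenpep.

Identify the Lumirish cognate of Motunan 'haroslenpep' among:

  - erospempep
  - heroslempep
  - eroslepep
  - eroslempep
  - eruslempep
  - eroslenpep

Lumirish: *hasoslenpep
  hasoslenpep → asoslenpep   [h-loss]
  asoslenpep → aroslenpep   [rhotacism]
  aroslenpep → aroslempep   [nasal place assimilation]
  aroslempep → eroslempep   [vowel merger]
  eroslempep (rule 5 does not apply)
  giving Lumirish eroslempep.
The other candidates each miss or misapply at least one Lumirish change.

eroslempep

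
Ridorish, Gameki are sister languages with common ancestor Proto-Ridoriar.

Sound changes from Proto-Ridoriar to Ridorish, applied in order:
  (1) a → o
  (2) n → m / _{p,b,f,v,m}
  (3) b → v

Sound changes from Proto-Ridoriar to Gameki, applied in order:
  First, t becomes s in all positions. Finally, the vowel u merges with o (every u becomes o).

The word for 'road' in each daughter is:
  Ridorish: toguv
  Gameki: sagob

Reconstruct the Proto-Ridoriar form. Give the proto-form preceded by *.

Position 2: Ridorish has o, Gameki has a. Gameki preserves a here (none of its changes turn any other segment into a), so the proto-segment is *a.
Position 4: Ridorish has u, Gameki has o. Ridorish preserves u here (none of its changes turn any other segment into u), so the proto-segment is *u.
Position 5: Ridorish has v, Gameki has b. Gameki preserves b here (none of its changes turn any other segment into b), so the proto-segment is *b.
This points to *tagub. Verify forward in each daughter:
Ridorish: *tagub > togub > toguv  (by vowel merger, unconditioned shift)
Gameki: start from *tagub.
  rule 1 (unconditioned shift): tagub → sagub
  rule 2 (vowel merger): sagub → sagob
  ⇒ Gameki sagob
*tagub is the unique common source.

*tagub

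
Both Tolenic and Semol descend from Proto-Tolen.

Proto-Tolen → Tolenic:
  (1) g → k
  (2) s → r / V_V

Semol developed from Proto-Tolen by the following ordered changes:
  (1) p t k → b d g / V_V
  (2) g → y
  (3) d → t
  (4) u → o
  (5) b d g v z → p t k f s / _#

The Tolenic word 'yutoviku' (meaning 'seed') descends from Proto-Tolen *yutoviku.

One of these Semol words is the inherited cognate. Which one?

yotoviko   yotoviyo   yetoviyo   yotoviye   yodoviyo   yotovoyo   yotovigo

Semol: *yutoviku > yudovigu > yudoviyu > yutoviyu > yotoviyo  (by intervocalic voicing, unconditioned shift, unconditioned shift, vowel merger)
Among the options, 'yotoviyo' alone shows every Semol change applied in order.

yotoviyo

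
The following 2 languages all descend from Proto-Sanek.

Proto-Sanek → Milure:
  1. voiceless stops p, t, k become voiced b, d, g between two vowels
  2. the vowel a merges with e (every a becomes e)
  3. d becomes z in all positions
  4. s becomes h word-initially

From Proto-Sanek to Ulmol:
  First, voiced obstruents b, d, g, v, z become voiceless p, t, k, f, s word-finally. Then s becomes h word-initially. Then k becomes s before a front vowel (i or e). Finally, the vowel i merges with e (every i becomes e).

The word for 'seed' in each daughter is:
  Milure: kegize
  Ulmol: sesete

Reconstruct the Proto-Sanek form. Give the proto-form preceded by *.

*kekite

Position 4: Milure has i, Ulmol has e. Milure preserves i here (none of its changes turn any other segment into i), so the proto-segment is *i.
Position 5: Milure has z, Ulmol has t. Taking the neighbouring segments as reconstructed: Milure z could go back to *t or *d or *z; Ulmol t can only go back to *t — the one source consistent with every daughter is *t.
Continuing position by position gives *kekite; check it forward:
Milure: *kekite
  kekite → kegide   [intervocalic voicing]
  kegide (rule 2 does not apply)
  kegide → kegize   [unconditioned shift]
  kegize (rule 4 does not apply)
  giving Milure kegize.
Ulmol: *kekite
  kekite (rule 1 does not apply)
  kekite (rule 2 does not apply)
  kekite → sesite   [palatalisation]
  sesite → sesete   [vowel merger]
  giving Ulmol sesete.
Only *kekite yields all of Milure kegize, Ulmol sesete.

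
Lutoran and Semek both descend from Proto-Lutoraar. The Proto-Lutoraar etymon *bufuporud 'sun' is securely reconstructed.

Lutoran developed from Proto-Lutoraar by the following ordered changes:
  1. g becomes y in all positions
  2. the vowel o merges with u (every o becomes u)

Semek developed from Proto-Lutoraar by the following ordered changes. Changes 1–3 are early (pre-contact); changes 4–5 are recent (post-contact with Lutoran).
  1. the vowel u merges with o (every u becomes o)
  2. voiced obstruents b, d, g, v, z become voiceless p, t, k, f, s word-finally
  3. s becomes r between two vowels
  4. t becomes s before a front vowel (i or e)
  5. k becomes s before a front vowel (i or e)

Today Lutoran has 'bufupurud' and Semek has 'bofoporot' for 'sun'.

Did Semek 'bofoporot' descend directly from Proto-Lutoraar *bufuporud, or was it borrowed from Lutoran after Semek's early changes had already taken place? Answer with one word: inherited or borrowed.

inherited

If inherited, *bufuporud would pass through all of Semek's changes:
Semek: start from *bufuporud.
  rule 1 (vowel merger): bufuporud → bofoporod
  rule 2 (final devoicing): bofoporod → bofoporot
  rule 3: no change — bofoporot
  rule 4: no change — bofoporot
  rule 5: no change — bofoporot
  ⇒ Semek bofoporot
If borrowed from Lutoran 'bufupurud' after the early changes, it would undergo only the recent ones:
  rule 4 (palatalisation): no change (bufupurud)
  rule 5 (palatalisation): no change (bufupurud)
  ⇒ as a loan: bufupurud
Semek 'bofoporot' matches the inherited outcome exactly, so it is an inherited cognate, not a loan.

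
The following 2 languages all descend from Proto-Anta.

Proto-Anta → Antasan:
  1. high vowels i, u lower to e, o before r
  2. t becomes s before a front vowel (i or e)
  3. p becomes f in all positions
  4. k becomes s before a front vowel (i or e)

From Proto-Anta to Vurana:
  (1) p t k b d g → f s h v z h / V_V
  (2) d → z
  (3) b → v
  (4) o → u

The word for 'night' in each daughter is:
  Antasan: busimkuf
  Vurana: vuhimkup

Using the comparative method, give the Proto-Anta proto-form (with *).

*bukimkup

Position 1: Antasan has b, Vurana has v. Antasan preserves b here (none of its changes turn any other segment into b), so the proto-segment is *b.
Position 3: Antasan has s, Vurana has h. Taking the neighbouring segments as reconstructed: Antasan s could go back to *t or *k or *s; Vurana h could go back to *k or *g or *h — the one source consistent with every daughter is *k.
Position 8: Antasan has f, Vurana has p. Vurana preserves p here (none of its changes turn any other segment into p), so the proto-segment is *p.
Continuing position by position gives *bukimkup; check it forward:
Antasan: *bukimkup
  bukimkup (rule 1 does not apply)
  bukimkup (rule 2 does not apply)
  bukimkup → bukimkuf   [unconditioned shift]
  bukimkuf → busimkuf   [palatalisation]
  giving Antasan busimkuf.
Vurana: *bukimkup
  bukimkup → buhimkup   [intervocalic lenition]
  buhimkup (rule 2 does not apply)
  buhimkup → vuhimkup   [unconditioned shift]
  vuhimkup (rule 4 does not apply)
  giving Vurana vuhimkup.
Only *bukimkup yields all of Antasan busimkuf, Vurana vuhimkup.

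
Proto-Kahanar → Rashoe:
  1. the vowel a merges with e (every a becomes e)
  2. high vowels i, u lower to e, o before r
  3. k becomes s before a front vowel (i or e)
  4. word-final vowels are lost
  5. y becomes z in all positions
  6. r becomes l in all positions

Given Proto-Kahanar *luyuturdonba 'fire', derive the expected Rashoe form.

Rashoe: start from *luyuturdonba.
  rule 1 (vowel merger): luyuturdonba → luyuturdonbe
  rule 2 (pre-rhotic lowering): luyuturdonbe → luyutordonbe
  rule 3: no change — luyutordonbe
  rule 4 (apocope): luyutordonbe → luyutordonb
  rule 5 (unconditioned shift): luyutordonb → luzutordonb
  rule 6 (unconditioned shift): luzutordonb → luzutoldonb
  ⇒ Rashoe luzutoldonb

luzutoldonb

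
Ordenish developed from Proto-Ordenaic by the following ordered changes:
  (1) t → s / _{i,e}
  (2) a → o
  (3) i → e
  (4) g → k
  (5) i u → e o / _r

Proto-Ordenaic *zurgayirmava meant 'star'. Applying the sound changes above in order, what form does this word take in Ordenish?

zorkoyermovo

Ordenish: *zurgayirmava > zurgoyirmovo > zurgoyermovo > zurkoyermovo > zorkoyermovo  (by vowel merger, vowel merger, unconditioned shift, pre-rhotic lowering)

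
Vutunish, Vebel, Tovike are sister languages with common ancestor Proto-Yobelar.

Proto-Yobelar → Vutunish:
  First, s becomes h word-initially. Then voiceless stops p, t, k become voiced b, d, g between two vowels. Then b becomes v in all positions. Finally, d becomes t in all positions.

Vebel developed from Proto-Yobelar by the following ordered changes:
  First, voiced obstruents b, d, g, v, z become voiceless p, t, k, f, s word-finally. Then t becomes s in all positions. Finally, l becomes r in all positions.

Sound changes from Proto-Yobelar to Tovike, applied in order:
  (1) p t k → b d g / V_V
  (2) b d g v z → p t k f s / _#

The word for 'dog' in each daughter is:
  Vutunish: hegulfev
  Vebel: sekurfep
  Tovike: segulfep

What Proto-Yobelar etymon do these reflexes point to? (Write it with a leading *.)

Position 5: Vutunish has l, Vebel has r, Tovike has l. Vutunish preserves l here (none of its changes turn any other segment into l), so the proto-segment is *l.
Position 3: Vutunish has g, Vebel has k, Tovike has g. Taking the neighbouring segments as reconstructed: Vutunish g could go back to *k or *g; Vebel k can only go back to *k; Tovike g could go back to *k or *g — the one source consistent with every daughter is *k.
This points to *sekulfeb. Verify forward in each daughter:
Vutunish: *sekulfeb
  sekulfeb → hekulfeb   [debuccalisation]
  hekulfeb → hegulfeb   [intervocalic voicing]
  hegulfeb → hegulfev   [unconditioned shift]
  hegulfev (rule 4 does not apply)
  giving Vutunish hegulfev.
Vebel: *sekulfeb
  sekulfeb → sekulfep   [final devoicing]
  sekulfep (rule 2 does not apply)
  sekulfep → sekurfep   [unconditioned shift]
  giving Vebel sekurfep.
Tovike: *sekulfeb
  sekulfeb → segulfeb   [intervocalic voicing]
  segulfeb → segulfep   [final devoicing]
  giving Tovike segulfep.
No other proto-form is consistent with every reflex, so the reconstruction is *sekulfeb.

*sekulfeb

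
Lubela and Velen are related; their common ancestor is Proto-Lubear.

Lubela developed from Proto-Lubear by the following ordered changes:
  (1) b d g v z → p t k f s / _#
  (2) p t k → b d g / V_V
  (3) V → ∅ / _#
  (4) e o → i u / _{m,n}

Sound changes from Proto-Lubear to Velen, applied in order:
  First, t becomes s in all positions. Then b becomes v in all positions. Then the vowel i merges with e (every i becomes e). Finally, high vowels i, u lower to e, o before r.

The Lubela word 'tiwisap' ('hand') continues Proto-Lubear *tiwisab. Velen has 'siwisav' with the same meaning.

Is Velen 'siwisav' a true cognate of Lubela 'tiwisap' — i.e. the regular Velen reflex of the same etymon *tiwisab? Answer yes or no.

no

Derive the expected Velen reflex of *tiwisab:
Velen: *tiwisab
  tiwisab → siwisab   [unconditioned shift]
  siwisab → siwisav   [unconditioned shift]
  siwisav → sewesav   [vowel merger]
  sewesav (rule 4 does not apply)
  giving Velen sewesav.
The regular Velen reflex would be 'sewesav', but the attested form is 'siwisav'. The correspondence is irregular, so they are not cognates (the Velen form has a different source).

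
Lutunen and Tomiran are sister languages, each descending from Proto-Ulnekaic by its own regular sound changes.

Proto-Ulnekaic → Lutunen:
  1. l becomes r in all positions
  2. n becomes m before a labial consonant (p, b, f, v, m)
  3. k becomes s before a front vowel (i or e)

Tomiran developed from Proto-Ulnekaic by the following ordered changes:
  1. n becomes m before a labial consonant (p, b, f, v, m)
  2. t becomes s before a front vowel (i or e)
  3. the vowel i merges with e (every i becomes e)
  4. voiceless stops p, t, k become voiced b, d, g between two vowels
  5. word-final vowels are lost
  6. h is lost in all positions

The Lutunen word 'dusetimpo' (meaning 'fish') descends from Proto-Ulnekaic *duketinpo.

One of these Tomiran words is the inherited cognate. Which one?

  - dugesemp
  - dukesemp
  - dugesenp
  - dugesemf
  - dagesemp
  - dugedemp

dugesemp

Tomiran: *duketinpo
  duketinpo → duketimpo   [nasal place assimilation]
  duketimpo → dukesimpo   [palatalisation]
  dukesimpo → dukesempo   [vowel merger]
  dukesempo → dugesempo   [intervocalic voicing]
  dugesempo → dugesemp   [apocope]
  dugesemp (rule 6 does not apply)
  giving Tomiran dugesemp.
Among the options, 'dugesemp' alone shows every Tomiran change applied in order.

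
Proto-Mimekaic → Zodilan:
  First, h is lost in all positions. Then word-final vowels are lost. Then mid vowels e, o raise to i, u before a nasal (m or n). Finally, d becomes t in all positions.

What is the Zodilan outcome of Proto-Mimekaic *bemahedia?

Zodilan: *bemahedia
  bemahedia → bemaedia   [h-loss]
  bemaedia → bemaedi   [apocope]
  bemaedi → bimaedi   [pre-nasal raising]
  bimaedi → bimaeti   [unconditioned shift]
  giving Zodilan bimaeti.

bimaeti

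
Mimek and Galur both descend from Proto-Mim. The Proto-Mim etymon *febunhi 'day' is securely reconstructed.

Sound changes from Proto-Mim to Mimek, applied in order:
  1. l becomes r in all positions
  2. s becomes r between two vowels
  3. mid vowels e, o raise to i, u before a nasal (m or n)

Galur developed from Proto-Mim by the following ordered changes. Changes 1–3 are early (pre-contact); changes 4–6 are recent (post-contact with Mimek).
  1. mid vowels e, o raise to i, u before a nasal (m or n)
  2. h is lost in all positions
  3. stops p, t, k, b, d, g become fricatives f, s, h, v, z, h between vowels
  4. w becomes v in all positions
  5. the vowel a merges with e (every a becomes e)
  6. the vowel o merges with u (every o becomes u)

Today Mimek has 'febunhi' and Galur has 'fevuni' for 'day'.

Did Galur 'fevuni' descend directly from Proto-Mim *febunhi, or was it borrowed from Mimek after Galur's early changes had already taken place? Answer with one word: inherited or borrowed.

inherited

If inherited, *febunhi would pass through all of Galur's changes:
Galur: *febunhi
  febunhi (rule 1 does not apply)
  febunhi → febuni   [h-loss]
  febuni → fevuni   [intervocalic lenition]
  fevuni (rule 4 does not apply)
  fevuni (rule 5 does not apply)
  fevuni (rule 6 does not apply)
  giving Galur fevuni.
If borrowed from Mimek 'febunhi' after the early changes, it would undergo only the recent ones:
  rule 4 (unconditioned shift): no change (febunhi)
  rule 5 (vowel merger): no change (febunhi)
  rule 6 (vowel merger): no change (febunhi)
  ⇒ as a loan: febunhi
Galur 'fevuni' matches the inherited outcome exactly, so it is an inherited cognate, not a loan.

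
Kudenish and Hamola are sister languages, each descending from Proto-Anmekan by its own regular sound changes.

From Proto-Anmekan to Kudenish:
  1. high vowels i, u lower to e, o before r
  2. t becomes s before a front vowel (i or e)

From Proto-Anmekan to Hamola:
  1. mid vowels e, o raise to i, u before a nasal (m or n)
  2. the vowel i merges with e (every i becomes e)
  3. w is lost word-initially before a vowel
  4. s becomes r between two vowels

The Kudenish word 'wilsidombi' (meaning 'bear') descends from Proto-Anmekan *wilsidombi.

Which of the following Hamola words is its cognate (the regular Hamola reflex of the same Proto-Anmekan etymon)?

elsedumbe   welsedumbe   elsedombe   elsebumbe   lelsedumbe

elsedumbe

Hamola: *wilsidombi
  wilsidombi → wilsidumbi   [pre-nasal raising]
  wilsidumbi → welsedumbe   [vowel merger]
  welsedumbe → elsedumbe   [glide loss]
  elsedumbe (rule 4 does not apply)
  giving Hamola elsedumbe.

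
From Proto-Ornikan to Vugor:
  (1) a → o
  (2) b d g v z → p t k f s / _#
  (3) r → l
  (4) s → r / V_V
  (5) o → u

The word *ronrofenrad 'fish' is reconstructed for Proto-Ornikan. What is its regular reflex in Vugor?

lunlufenlut

Vugor: start from *ronrofenrad.
  rule 1 (vowel merger): ronrofenrad → ronrofenrod
  rule 2 (final devoicing): ronrofenrod → ronrofenrot
  rule 3 (unconditioned shift): ronrofenrot → lonlofenlot
  rule 4: no change — lonlofenlot
  rule 5 (vowel merger): lonlofenlot → lunlufenlut
  ⇒ Vugor lunlufenlut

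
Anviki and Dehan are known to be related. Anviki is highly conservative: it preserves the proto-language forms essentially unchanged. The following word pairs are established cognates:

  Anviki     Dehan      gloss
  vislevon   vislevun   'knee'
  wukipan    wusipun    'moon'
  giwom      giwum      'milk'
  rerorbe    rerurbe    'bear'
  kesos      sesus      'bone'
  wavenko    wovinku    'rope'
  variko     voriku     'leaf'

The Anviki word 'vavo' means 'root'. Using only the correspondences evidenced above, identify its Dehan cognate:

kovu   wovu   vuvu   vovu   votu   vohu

vovu

wavenko ~ wovinku — Anviki a corresponds to Dehan o after a consonant, before a labial obstruent.
wavenko ~ wovinku, variko ~ voriku — Anviki o corresponds to Dehan u word-finally.
Applying these to Anviki 'vavo':
  vavo → vovo   (a→o after a consonant, before a labial obstruent)
  vovo → vovu   (o→u word-finally)
So the Dehan cognate is 'vovu'.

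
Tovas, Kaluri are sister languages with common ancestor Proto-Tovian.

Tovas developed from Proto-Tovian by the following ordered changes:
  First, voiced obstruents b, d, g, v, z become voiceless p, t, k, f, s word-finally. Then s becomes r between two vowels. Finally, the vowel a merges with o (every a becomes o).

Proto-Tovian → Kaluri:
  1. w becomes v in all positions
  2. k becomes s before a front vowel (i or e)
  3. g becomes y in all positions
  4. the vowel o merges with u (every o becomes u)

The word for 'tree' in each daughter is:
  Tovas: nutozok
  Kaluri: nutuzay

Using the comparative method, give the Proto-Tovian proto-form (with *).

*nutozag

Position 4: Tovas has o, Kaluri has u. Taking the neighbouring segments as reconstructed: Tovas o could go back to *a or *o; Kaluri u could go back to *o or *u — the one source consistent with every daughter is *o.
Position 6: Tovas has o, Kaluri has a. Kaluri preserves a here (none of its changes turn any other segment into a), so the proto-segment is *a.
Verify the candidate proto-form against each daughter:
Tovas: *nutozag
  nutozag → nutozak   [final devoicing]
  nutozak (rule 2 does not apply)
  nutozak → nutozok   [vowel merger]
  giving Tovas nutozok.
Kaluri: *nutozag
  nutozag (rule 1 does not apply)
  nutozag (rule 2 does not apply)
  nutozag → nutozay   [unconditioned shift]
  nutozay → nutuzay   [vowel merger]
  giving Kaluri nutuzay.
Only *nutozag yields all of Tovas nutozok, Kaluri nutuzay.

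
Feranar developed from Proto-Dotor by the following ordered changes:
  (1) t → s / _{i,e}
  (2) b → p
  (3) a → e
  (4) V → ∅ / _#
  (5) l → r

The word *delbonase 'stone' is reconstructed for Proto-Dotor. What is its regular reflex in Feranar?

Feranar: *delbonase > delponase > delponese > delpones > derpones  (by unconditioned shift, vowel merger, apocope, unconditioned shift)

derpones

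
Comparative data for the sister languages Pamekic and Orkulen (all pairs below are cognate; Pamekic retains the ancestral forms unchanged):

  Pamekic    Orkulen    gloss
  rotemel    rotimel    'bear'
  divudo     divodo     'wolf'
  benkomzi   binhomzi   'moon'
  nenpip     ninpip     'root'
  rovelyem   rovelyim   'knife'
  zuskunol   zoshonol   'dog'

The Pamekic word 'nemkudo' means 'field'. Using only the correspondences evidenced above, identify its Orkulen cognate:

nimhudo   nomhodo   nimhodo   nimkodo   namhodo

rotemel ~ rotimel, rovelyem ~ rovelyim — Pamekic e corresponds to Orkulen i after a consonant, before a nasal.
zuskunol ~ zoshonol — Pamekic k corresponds to Orkulen h after a consonant, before a back vowel.
divudo ~ divodo, zuskunol ~ zoshonol — Pamekic u corresponds to Orkulen o after a consonant, before a consonant other than r, m, n, p, b, f, v.
Applying these to Pamekic 'nemkudo':
  nemkudo → nimkudo   (e→i after a consonant, before a nasal)
  nimkudo → nimhudo   (k→h after a consonant, before a back vowel)
  nimhudo → nimhodo   (u→o after a consonant, before a consonant other than r, m, n, p, b, f, v)
So the Orkulen cognate is 'nimhodo'.

nimhodo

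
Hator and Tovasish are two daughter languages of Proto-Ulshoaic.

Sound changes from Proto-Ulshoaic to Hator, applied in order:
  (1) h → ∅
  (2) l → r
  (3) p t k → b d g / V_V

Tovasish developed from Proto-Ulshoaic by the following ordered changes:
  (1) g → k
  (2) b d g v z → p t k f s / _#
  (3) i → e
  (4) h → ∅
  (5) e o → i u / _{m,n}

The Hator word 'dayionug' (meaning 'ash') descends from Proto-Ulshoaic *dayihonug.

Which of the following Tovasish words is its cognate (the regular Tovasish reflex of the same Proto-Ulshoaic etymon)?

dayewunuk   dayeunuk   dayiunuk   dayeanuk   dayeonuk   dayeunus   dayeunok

dayeunuk

Tovasish: *dayihonug
  dayihonug → dayihonuk   [unconditioned shift]
  dayihonuk (rule 2 does not apply)
  dayihonuk → dayehonuk   [vowel merger]
  dayehonuk → dayeonuk   [h-loss]
  dayeonuk → dayeunuk   [pre-nasal raising]
  giving Tovasish dayeunuk.
The other candidates each miss or misapply at least one Tovasish change.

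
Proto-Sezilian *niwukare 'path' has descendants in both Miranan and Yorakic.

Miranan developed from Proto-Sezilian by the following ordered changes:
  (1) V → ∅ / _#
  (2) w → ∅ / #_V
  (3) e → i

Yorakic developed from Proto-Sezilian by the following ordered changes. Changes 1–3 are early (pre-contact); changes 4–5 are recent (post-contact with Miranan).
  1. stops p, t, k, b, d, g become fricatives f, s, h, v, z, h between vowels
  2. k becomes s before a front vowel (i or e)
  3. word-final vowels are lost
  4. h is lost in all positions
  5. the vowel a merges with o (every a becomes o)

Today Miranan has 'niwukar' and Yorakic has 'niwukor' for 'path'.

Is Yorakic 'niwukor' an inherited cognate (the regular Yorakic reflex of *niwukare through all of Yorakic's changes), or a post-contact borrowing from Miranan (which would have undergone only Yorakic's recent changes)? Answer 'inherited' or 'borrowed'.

If inherited, *niwukare would pass through all of Yorakic's changes:
Yorakic: start from *niwukare.
  rule 1 (intervocalic lenition): niwukare → niwuhare
  rule 2: no change — niwuhare
  rule 3 (apocope): niwuhare → niwuhar
  rule 4 (h-loss): niwuhar → niwuar
  rule 5 (vowel merger): niwuar → niwuor
  ⇒ Yorakic niwuor
If borrowed from Miranan 'niwukar' after the early changes, it would undergo only the recent ones:
  rule 4 (h-loss): no change (niwukar)
  rule 5 (vowel merger): niwukar → niwukor
  ⇒ as a loan: niwukor
Yorakic 'niwukor' matches the loan outcome 'niwukor', not the inherited 'niwuor' — it skipped the early Yorakic changes, so it was borrowed from Miranan.

borrowed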